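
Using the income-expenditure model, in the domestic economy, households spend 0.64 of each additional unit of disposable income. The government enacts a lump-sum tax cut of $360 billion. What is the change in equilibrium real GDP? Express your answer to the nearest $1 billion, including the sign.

+$640 billion

A lump-sum tax change of −$360 billion shifts disposable income by +$360 billion; first-round consumption changes by −c × ΔT = −0.64 × (−$360 billion) = +$230.4 billion.
Expenditure multiplier = 1/(1 − MPC) = 1/(1 − 0.64) = 1/0.36 ≈ 2.778.
The tax multiplier is −c × k ≈ −1.778, so ΔY = k × (−c·ΔT) = (+$230.4 billion) / 0.36 = +$640 billion.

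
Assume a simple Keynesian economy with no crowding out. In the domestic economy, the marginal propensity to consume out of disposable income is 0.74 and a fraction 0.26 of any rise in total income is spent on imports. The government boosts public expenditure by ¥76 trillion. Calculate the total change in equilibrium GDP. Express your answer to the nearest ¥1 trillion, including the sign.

+¥146 trillion

Government-spending multiplier = 1/(1 − c + m) = 1/(1 − 0.74 + 0.26) = 1/0.52 ≈ 1.923.
ΔY = k × ΔG = (+¥76 trillion) / 0.52 ≈ +¥146 trillion.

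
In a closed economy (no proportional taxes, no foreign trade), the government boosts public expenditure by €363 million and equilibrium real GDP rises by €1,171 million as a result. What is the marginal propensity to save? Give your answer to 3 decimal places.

Implied spending multiplier k = ΔY/ΔG = 1,171/363 ≈ 3.2259.
Since k = 1/(1 − MPC), MPC = 1 − 1/k = 1 − ΔG/ΔY = 1 − 363/1,171 ≈ 0.690.
MPS = 1 − MPC = 0.310.

0.310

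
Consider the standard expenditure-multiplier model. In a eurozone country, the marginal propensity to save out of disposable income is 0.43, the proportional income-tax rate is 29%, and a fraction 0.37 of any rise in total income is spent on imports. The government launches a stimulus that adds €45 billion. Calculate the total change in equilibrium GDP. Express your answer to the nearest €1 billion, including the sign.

+€47 billion

MPC = 1 − MPS = 1 − 0.43 = 0.57.
Spending multiplier = 1/(1 − c(1−t) + m) = 1/(1 − 0.57×0.71 + 0.37) = 1/0.9653 ≈ 1.036.
ΔY = k × ΔG = (+€45 billion) / 0.9653 ≈ +€47 billion.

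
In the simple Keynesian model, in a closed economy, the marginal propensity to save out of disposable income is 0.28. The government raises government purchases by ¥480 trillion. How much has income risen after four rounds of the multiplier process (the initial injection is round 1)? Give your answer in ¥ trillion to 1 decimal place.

MPC = 1 − MPS = 1 − 0.28 = 0.72.
Round 1 adds ΔG = ¥480 trillion; each later round is MPC = 0.72 times the previous.
After 4 rounds: 480 + 345.6 + 248.832 + 179.15904 = ΔG·(1 − c^4)/(1 − c) = 480 × (1 − 0.26873856)/0.28 ≈ ¥1,253.6 trillion.

¥1,253.6 trillion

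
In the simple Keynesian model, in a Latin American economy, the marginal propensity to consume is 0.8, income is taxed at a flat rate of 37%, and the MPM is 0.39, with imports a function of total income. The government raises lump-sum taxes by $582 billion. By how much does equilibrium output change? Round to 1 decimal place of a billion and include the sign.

−$525.5 billion

A lump-sum tax change of +$582 billion shifts disposable income by −$582 billion; first-round consumption changes by −c × ΔT = −0.8 × (+$582 billion) = −$465.6 billion.
Expenditure multiplier = 1/(1 − c(1−t) + m) = 1/(1 − 0.8×0.63 + 0.39) = 1/0.886 ≈ 1.129.
The tax multiplier is −c × k ≈ −0.903, so ΔY = k × (−c·ΔT) = (−$465.6 billion) / 0.886 ≈ −$525.5 billion.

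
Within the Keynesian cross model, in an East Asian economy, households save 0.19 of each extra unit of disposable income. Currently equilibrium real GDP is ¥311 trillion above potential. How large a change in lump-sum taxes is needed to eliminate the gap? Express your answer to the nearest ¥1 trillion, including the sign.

+¥73 trillion

MPC = 1 − MPS = 1 − 0.19 = 0.81.
Spending multiplier = 1/(1 − MPC) = 1/(1 − 0.81) = 1/0.19 ≈ 5.263.
Tax multiplier = −c·k = −0.81/0.19 ≈ −4.263. Need ΔY = −¥311 trillion, so ΔT = ΔY/(−c·k) = −(−¥311 trillion) × 0.19 / 0.81 ≈ +¥73 trillion.
The government should raise lump-sum taxes by ¥73 trillion.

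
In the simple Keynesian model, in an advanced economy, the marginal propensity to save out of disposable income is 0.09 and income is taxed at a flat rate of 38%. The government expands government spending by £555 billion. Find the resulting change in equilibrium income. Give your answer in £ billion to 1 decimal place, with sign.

+£1,273.5 billion

MPC = 1 − MPS = 1 − 0.09 = 0.91.
Government-spending multiplier = 1/(1 − c(1−t)) = 1/(1 − 0.91×0.62) = 1/0.4358 ≈ 2.295.
ΔY = k × ΔG = (+£555 billion) / 0.4358 ≈ +£1,273.5 billion.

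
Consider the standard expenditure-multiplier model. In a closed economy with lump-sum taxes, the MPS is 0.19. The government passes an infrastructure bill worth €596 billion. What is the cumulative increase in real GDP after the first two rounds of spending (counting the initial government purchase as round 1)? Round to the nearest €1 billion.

€1,079 billion

MPC = 1 − MPS = 1 − 0.19 = 0.81.
Round 1 adds ΔG = €596 billion; each later round is MPC = 0.81 times the previous.
After 2 rounds: 596 + 482.76 = ΔG·(1 − c^2)/(1 − c) = 596 × (1 − 0.6561)/0.19 ≈ €1,079 billion.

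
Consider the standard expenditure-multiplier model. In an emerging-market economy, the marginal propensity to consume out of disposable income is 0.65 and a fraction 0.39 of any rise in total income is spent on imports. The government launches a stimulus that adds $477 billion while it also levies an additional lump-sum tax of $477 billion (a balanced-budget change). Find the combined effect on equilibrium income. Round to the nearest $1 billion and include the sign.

Expenditure multiplier = 1/(1 − c + m) = 1/(1 − 0.65 + 0.39) = 1/0.74 ≈ 1.351.
ΔG contributes k·ΔG = (+$477 billion) / 0.74 ≈ +$644.6 billion.
ΔT of +$477 billion changes first-round spending by −c·ΔT = −$310.05 billion, contributing k·(−c·ΔT) = (−$310.05 billion) / 0.74 ≈ −$419 billion.
Net ΔY = k(ΔG − c·ΔT) = (+$166.95 billion) / 0.74 ≈ +$226 billion.

+$226 billion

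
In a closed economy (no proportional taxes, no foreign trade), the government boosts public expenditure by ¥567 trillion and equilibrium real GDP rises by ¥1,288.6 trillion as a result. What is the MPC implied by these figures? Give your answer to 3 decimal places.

Implied spending multiplier k = ΔY/ΔG = 1,288.6/567 ≈ 2.2727.
Since k = 1/(1 − MPC), MPC = 1 − 1/k = 1 − ΔG/ΔY = 1 − 567/1,288.6 ≈ 0.560.

0.560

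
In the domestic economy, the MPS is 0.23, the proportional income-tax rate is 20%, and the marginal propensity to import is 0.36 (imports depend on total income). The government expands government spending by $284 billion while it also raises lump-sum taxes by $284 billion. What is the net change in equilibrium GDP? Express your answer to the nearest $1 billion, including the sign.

+$88 billion

MPC = 1 − MPS = 1 − 0.23 = 0.77.
Expenditure multiplier = 1/(1 − c(1−t) + m) = 1/(1 − 0.77×0.8 + 0.36) = 1/0.744 ≈ 1.344.
ΔG contributes k·ΔG = (+$284 billion) / 0.744 ≈ +$381.7 billion.
ΔT of +$284 billion changes first-round spending by −c·ΔT = −$218.68 billion, contributing k·(−c·ΔT) = (−$218.68 billion) / 0.744 ≈ −$293.9 billion.
Net ΔY = k(ΔG − c·ΔT) = (+$65.32 billion) / 0.744 ≈ +$88 billion.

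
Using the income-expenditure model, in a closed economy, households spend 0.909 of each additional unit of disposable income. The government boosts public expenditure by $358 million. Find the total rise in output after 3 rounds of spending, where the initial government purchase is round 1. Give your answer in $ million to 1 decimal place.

Round 1 adds ΔG = $358 million; each later round is MPC = 0.909 times the previous.
After 3 rounds: 358 + 325.422 + 295.808598 = ΔG·(1 − c^3)/(1 − c) = 358 × (1 − 0.751089429)/0.091 ≈ $979.2 million.

$979.2 million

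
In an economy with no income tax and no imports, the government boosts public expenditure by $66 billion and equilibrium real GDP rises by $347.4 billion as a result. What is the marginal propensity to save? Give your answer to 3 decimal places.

0.190

Implied spending multiplier k = ΔY/ΔG = 347.4/66 ≈ 5.2636.
Since k = 1/(1 − MPC), MPC = 1 − 1/k = 1 − ΔG/ΔY = 1 − 66/347.4 ≈ 0.810.
MPS = 1 − MPC = 0.190.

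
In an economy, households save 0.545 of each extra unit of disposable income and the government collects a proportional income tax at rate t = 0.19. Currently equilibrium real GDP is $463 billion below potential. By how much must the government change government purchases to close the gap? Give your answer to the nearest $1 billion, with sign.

+$292 billion

MPC = 1 − MPS = 1 − 0.545 = 0.455.
Spending multiplier = 1/(1 − c(1−t)) = 1/(1 − 0.455×0.81) = 1/0.63145 ≈ 1.584.
Need ΔY = +$463 billion, so ΔG = ΔY/k = (+$463 billion) × 0.63145 ≈ +$292 billion.
The government should increase government purchases by $292 billion.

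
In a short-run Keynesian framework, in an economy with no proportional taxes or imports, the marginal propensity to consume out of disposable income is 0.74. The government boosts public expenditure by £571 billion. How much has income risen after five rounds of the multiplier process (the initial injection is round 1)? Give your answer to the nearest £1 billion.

£1,709 billion

Round 1 adds ΔG = £571 billion; each later round is MPC = 0.74 times the previous.
After 5 rounds: 571 + 422.54 + 312.6796 + 231.382904 + 171.22334896 = ΔG·(1 − c^5)/(1 − c) = 571 × (1 − 0.2219006624)/0.26 ≈ £1,709 billion.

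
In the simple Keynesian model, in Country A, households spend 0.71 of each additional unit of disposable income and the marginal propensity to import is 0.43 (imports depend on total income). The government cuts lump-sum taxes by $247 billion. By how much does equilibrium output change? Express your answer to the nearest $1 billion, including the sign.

A lump-sum tax change of −$247 billion shifts disposable income by +$247 billion; first-round consumption changes by −c × ΔT = −0.71 × (−$247 billion) = +$175.37 billion.
Expenditure multiplier = 1/(1 − c + m) = 1/(1 − 0.71 + 0.43) = 1/0.72 ≈ 1.389.
The tax multiplier is −c × k ≈ −0.986, so ΔY = k × (−c·ΔT) = (+$175.37 billion) / 0.72 ≈ +$244 billion.

+$244 billion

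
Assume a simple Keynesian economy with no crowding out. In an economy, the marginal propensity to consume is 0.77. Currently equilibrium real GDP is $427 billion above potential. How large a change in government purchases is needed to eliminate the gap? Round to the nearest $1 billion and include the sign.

−$98 billion

Spending multiplier = 1/(1 − MPC) = 1/(1 − 0.77) = 1/0.23 ≈ 4.348.
Need ΔY = −$427 billion, so ΔG = ΔY/k = (−$427 billion) × 0.23 ≈ −$98 billion.
The government should cut government purchases by $98 billion.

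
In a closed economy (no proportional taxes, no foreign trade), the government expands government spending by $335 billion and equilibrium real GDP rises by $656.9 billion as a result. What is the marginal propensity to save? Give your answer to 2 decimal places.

Implied spending multiplier k = ΔY/ΔG = 656.9/335 ≈ 1.9609.
Since k = 1/(1 − MPC), MPC = 1 − 1/k = 1 − ΔG/ΔY = 1 − 335/656.9 ≈ 0.49.
MPS = 1 − MPC = 0.51.

0.51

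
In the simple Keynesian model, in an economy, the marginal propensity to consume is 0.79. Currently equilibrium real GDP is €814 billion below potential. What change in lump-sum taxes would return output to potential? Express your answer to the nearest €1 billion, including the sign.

Spending multiplier = 1/(1 − MPC) = 1/(1 − 0.79) = 1/0.21 ≈ 4.762.
Tax multiplier = −c·k = −0.79/0.21 ≈ −3.762. Need ΔY = +€814 billion, so ΔT = ΔY/(−c·k) = −(+€814 billion) × 0.21 / 0.79 ≈ −€216 billion.
The government should cut lump-sum taxes by €216 billion.

−€216 billion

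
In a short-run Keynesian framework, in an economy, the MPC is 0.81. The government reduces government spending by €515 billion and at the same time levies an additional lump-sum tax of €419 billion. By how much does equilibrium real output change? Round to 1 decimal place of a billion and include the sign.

Expenditure multiplier = 1/(1 − MPC) = 1/(1 − 0.81) = 1/0.19 ≈ 5.263.
ΔG contributes k·ΔG = (−€515 billion) / 0.19 ≈ −€2,710.5 billion.
ΔT of +€419 billion changes first-round spending by −c·ΔT = −€339.39 billion, contributing k·(−c·ΔT) = (−€339.39 billion) / 0.19 ≈ −€1,786.3 billion.
Net ΔY = k(ΔG − c·ΔT) = (−€854.39 billion) / 0.19 ≈ −€4,496.8 billion.

−€4,496.8 billion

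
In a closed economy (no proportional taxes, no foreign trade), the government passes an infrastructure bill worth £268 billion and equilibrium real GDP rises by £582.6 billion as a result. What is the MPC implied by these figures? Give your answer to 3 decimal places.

0.540

Implied spending multiplier k = ΔY/ΔG = 582.6/268 ≈ 2.1739.
Since k = 1/(1 − MPC), MPC = 1 − 1/k = 1 − ΔG/ΔY = 1 − 268/582.6 ≈ 0.540.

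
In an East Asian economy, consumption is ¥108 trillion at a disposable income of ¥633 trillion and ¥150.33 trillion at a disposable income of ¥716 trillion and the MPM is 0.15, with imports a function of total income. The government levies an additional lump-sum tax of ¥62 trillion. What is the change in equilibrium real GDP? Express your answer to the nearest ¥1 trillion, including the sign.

−¥49 trillion

MPC = ΔC/ΔYd = (150.33 − 108)/(716 − 633) = 42.33/83 = 0.51.
A lump-sum tax change of +¥62 trillion shifts disposable income by −¥62 trillion; first-round consumption changes by −c × ΔT = −0.51 × (+¥62 trillion) = −¥31.62 trillion.
Expenditure multiplier = 1/(1 − c + m) = 1/(1 − 0.51 + 0.15) = 1/0.64 ≈ 1.563.
The tax multiplier is −c × k ≈ −0.797, so ΔY = k × (−c·ΔT) = (−¥31.62 trillion) / 0.64 ≈ −¥49 trillion.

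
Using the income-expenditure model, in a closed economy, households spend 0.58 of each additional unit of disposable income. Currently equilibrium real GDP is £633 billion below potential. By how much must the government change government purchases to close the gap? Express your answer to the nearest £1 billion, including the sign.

+£266 billion

Spending multiplier = 1/(1 − MPC) = 1/(1 − 0.58) = 1/0.42 ≈ 2.381.
Need ΔY = +£633 billion, so ΔG = ΔY/k = (+£633 billion) × 0.42 ≈ +£266 billion.
The government should increase government purchases by £266 billion.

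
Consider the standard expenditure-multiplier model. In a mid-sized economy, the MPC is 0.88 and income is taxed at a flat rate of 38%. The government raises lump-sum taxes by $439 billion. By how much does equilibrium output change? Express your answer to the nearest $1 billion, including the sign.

A lump-sum tax change of +$439 billion shifts disposable income by −$439 billion; first-round consumption changes by −c × ΔT = −0.88 × (+$439 billion) = −$386.32 billion.
Expenditure multiplier = 1/(1 − c(1−t)) = 1/(1 − 0.88×0.62) = 1/0.4544 ≈ 2.201.
The tax multiplier is −c × k ≈ −1.937, so ΔY = k × (−c·ΔT) = (−$386.32 billion) / 0.4544 ≈ −$850 billion.

−$850 billion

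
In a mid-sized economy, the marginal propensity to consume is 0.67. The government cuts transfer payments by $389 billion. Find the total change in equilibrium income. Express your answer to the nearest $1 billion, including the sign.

The transfer change shifts disposable income by −$389 billion, so first-round consumption changes by c·ΔTR = 0.67 × (−$389 billion) = −$260.63 billion.
Expenditure multiplier = 1/(1 − MPC) = 1/(1 − 0.67) = 1/0.33 ≈ 3.03.
The transfer multiplier is c × k ≈ 2.03, so ΔY = k × (c·ΔTR) = (−$260.63 billion) / 0.33 ≈ −$790 billion.

−$790 billion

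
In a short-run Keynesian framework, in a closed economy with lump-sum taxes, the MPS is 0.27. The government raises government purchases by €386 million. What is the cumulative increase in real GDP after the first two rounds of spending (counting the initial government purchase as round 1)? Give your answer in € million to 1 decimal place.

€667.8 million

MPC = 1 − MPS = 1 − 0.27 = 0.73.
Round 1 adds ΔG = €386 million; each later round is MPC = 0.73 times the previous.
After 2 rounds: 386 + 281.78 = ΔG·(1 − c^2)/(1 − c) = 386 × (1 − 0.5329)/0.27 ≈ €667.8 million.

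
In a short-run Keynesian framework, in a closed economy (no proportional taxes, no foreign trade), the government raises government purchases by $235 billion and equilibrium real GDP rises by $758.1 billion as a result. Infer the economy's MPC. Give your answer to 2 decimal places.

0.69

Implied spending multiplier k = ΔY/ΔG = 758.1/235 ≈ 3.226.
Since k = 1/(1 − MPC), MPC = 1 − 1/k = 1 − ΔG/ΔY = 1 − 235/758.1 ≈ 0.69.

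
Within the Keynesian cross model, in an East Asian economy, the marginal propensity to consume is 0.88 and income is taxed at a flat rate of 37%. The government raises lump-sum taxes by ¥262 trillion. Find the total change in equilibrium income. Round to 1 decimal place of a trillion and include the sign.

A lump-sum tax change of +¥262 trillion shifts disposable income by −¥262 trillion; first-round consumption changes by −c × ΔT = −0.88 × (+¥262 trillion) = −¥230.56 trillion.
Expenditure multiplier = 1/(1 − c(1−t)) = 1/(1 − 0.88×0.63) = 1/0.4456 ≈ 2.244.
The tax multiplier is −c × k ≈ −1.975, so ΔY = k × (−c·ΔT) = (−¥230.56 trillion) / 0.4456 ≈ −¥517.4 trillion.

−¥517.4 trillion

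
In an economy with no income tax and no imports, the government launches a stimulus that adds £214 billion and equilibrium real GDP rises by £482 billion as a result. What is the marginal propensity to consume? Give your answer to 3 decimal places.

Implied spending multiplier k = ΔY/ΔG = 482/214 ≈ 2.2523.
Since k = 1/(1 − MPC), MPC = 1 − 1/k = 1 − ΔG/ΔY = 1 − 214/482 ≈ 0.556.

0.556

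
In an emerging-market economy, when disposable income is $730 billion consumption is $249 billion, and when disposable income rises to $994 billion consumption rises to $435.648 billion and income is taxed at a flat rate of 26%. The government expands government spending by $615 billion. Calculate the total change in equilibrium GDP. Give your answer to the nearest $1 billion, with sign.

+$1,290 billion

MPC = ΔC/ΔYd = (435.648 − 249)/(994 − 730) = 186.648/264 = 0.707.
Expenditure multiplier = 1/(1 − c(1−t)) = 1/(1 − 0.707×0.74) = 1/0.47682 ≈ 2.097.
ΔY = k × ΔG = (+$615 billion) / 0.47682 ≈ +$1,290 billion.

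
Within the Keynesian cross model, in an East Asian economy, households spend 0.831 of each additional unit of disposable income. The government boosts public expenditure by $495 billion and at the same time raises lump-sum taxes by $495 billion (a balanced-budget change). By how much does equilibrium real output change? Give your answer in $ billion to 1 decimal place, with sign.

Expenditure multiplier = 1/(1 − MPC) = 1/(1 − 0.831) = 1/0.169 ≈ 5.917.
ΔG contributes k·ΔG = (+$495 billion) / 0.169 ≈ +$2,929 billion.
ΔT of +$495 billion changes first-round spending by −c·ΔT = −$411.345 billion, contributing k·(−c·ΔT) = (−$411.345 billion) / 0.169 ≈ −$2,434 billion.
With ΔG = ΔT and no other leakages, the balanced-budget multiplier is 1, so ΔY = ΔG = +$495 billion.

+$495.0 billion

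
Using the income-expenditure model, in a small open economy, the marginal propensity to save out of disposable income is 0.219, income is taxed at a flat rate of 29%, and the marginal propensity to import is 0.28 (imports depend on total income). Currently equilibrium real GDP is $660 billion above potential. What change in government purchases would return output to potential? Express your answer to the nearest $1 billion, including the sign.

−$479 billion

MPC = 1 − MPS = 1 − 0.219 = 0.781.
Spending multiplier = 1/(1 − c(1−t) + m) = 1/(1 − 0.781×0.71 + 0.28) = 1/0.72549 ≈ 1.378.
Need ΔY = −$660 billion, so ΔG = ΔY/k = (−$660 billion) × 0.72549 ≈ −$479 billion.
The government should cut government purchases by $479 billion.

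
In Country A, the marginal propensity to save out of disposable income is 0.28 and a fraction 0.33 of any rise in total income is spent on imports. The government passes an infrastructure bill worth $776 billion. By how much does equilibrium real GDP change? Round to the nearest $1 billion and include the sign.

MPC = 1 − MPS = 1 − 0.28 = 0.72.
Government-spending multiplier = 1/(1 − c + m) = 1/(1 − 0.72 + 0.33) = 1/0.61 ≈ 1.639.
ΔY = k × ΔG = (+$776 billion) / 0.61 ≈ +$1,272 billion.

+$1,272 billion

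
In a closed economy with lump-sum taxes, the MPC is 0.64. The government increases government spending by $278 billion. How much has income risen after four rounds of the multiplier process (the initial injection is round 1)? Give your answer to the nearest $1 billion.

$643 billion

Round 1 adds ΔG = $278 billion; each later round is MPC = 0.64 times the previous.
After 4 rounds: 278 + 177.92 + 113.8688 + 72.876032 = ΔG·(1 − c^4)/(1 − c) = 278 × (1 − 0.16777216)/0.36 ≈ $643 billion.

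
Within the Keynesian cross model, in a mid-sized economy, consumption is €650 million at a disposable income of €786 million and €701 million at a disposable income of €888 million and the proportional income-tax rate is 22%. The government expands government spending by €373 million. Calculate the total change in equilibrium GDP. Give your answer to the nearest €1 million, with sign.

+€611 million

MPC = ΔC/ΔYd = (701 − 650)/(888 − 786) = 51/102 = 0.5.
Government-spending multiplier = 1/(1 − c(1−t)) = 1/(1 − 0.5×0.78) = 1/0.61 ≈ 1.639.
ΔY = k × ΔG = (+€373 million) / 0.61 ≈ +€611 million.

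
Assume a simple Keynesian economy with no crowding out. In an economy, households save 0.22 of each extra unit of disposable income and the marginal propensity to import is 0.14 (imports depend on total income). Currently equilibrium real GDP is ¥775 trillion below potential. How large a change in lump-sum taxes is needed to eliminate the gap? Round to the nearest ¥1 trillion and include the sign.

−¥358 trillion

MPC = 1 − MPS = 1 − 0.22 = 0.78.
Spending multiplier = 1/(1 − c + m) = 1/(1 − 0.78 + 0.14) = 1/0.36 ≈ 2.778.
Tax multiplier = −c·k = −0.78/0.36 ≈ −2.167. Need ΔY = +¥775 trillion, so ΔT = ΔY/(−c·k) = −(+¥775 trillion) × 0.36 / 0.78 ≈ −¥358 trillion.
The government should cut lump-sum taxes by ¥358 trillion.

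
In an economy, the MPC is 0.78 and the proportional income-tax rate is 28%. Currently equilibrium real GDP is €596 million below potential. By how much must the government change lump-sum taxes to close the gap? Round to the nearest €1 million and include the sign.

Spending multiplier = 1/(1 − c(1−t)) = 1/(1 − 0.78×0.72) = 1/0.4384 ≈ 2.281.
Tax multiplier = −c·k = −0.78/0.4384 ≈ −1.779. Need ΔY = +€596 million, so ΔT = ΔY/(−c·k) = −(+€596 million) × 0.4384 / 0.78 ≈ −€335 million.
The government should cut lump-sum taxes by €335 million.

−€335 million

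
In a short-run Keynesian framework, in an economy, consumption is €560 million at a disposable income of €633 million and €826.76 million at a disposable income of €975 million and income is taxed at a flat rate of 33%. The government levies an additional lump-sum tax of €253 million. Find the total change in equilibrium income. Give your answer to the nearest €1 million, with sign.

MPC = ΔC/ΔYd = (826.76 − 560)/(975 − 633) = 266.76/342 = 0.78.
A lump-sum tax change of +€253 million shifts disposable income by −€253 million; first-round consumption changes by −c × ΔT = −0.78 × (+€253 million) = −€197.34 million.
Expenditure multiplier = 1/(1 − c(1−t)) = 1/(1 − 0.78×0.67) = 1/0.4774 ≈ 2.095.
The tax multiplier is −c × k ≈ −1.634, so ΔY = k × (−c·ΔT) = (−€197.34 million) / 0.4774 ≈ −€413 million.

−€413 million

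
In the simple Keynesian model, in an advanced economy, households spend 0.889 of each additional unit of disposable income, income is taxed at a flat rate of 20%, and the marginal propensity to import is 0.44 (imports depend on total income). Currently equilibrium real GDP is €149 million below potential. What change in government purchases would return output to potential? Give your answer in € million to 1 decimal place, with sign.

+€108.6 million

Spending multiplier = 1/(1 − c(1−t) + m) = 1/(1 − 0.889×0.8 + 0.44) = 1/0.7288 ≈ 1.372.
Need ΔY = +€149 million, so ΔG = ΔY/k = (+€149 million) × 0.7288 ≈ +€108.6 million.
The government should increase government purchases by €108.6 million.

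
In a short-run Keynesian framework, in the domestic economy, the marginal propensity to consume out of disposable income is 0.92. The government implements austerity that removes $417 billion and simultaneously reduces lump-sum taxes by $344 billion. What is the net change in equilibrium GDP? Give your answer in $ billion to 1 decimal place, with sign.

Expenditure multiplier = 1/(1 − MPC) = 1/(1 − 0.92) = 1/0.08 = 12.5.
ΔG contributes k·ΔG = (−$417 billion) / 0.08 = −$5,212.5 billion.
ΔT of −$344 billion changes first-round spending by −c·ΔT = +$316.48 billion, contributing k·(−c·ΔT) = (+$316.48 billion) / 0.08 = +$3,956 billion.
Net ΔY = k(ΔG − c·ΔT) = (−$100.52 billion) / 0.08 = −$1,256.5 billion.

−$1,256.5 billion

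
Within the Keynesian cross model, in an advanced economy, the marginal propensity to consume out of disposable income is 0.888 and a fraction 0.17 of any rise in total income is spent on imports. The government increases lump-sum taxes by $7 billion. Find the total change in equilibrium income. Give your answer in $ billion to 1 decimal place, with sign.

−$22.0 billion

A lump-sum tax change of +$7 billion shifts disposable income by −$7 billion; first-round consumption changes by −c × ΔT = −0.888 × (+$7 billion) = −$6.216 billion.
Expenditure multiplier = 1/(1 − c + m) = 1/(1 − 0.888 + 0.17) = 1/0.282 ≈ 3.546.
The tax multiplier is −c × k ≈ −3.149, so ΔY = k × (−c·ΔT) = (−$6.216 billion) / 0.282 ≈ −$22 billion.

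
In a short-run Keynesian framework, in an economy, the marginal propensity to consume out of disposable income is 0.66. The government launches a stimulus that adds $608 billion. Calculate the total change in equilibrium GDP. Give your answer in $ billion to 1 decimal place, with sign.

+$1,788.2 billion

Spending multiplier = 1/(1 − MPC) = 1/(1 − 0.66) = 1/0.34 ≈ 2.941.
ΔY = k × ΔG = (+$608 billion) / 0.34 ≈ +$1,788.2 billion.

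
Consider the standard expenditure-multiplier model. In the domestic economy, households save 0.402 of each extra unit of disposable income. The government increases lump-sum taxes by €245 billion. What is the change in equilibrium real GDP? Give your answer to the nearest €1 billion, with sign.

MPC = 1 − MPS = 1 − 0.402 = 0.598.
A lump-sum tax change of +€245 billion shifts disposable income by −€245 billion; first-round consumption changes by −c × ΔT = −0.598 × (+€245 billion) = −€146.51 billion.
Expenditure multiplier = 1/(1 − MPC) = 1/(1 − 0.598) = 1/0.402 ≈ 2.488.
The tax multiplier is −c × k ≈ −1.488, so ΔY = k × (−c·ΔT) = (−€146.51 billion) / 0.402 ≈ −€364 billion.

−€364 billion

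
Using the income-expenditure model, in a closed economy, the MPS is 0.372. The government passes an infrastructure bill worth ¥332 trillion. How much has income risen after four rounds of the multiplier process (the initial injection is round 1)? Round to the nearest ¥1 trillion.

MPC = 1 − MPS = 1 − 0.372 = 0.628.
Round 1 adds ΔG = ¥332 trillion; each later round is MPC = 0.628 times the previous.
After 4 rounds: 332 + 208.496 + 130.935488 + 82.227486464 = ΔG·(1 − c^4)/(1 − c) = 332 × (1 − 0.155538739456)/0.372 ≈ ¥754 trillion.

¥754 trillion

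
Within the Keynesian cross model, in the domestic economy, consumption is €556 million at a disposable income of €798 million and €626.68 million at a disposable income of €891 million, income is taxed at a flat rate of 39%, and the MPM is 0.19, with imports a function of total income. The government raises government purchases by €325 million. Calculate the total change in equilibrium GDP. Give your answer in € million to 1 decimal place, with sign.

+€447.4 million

MPC = ΔC/ΔYd = (626.68 − 556)/(891 − 798) = 70.68/93 = 0.76.
Spending multiplier = 1/(1 − c(1−t) + m) = 1/(1 − 0.76×0.61 + 0.19) = 1/0.7264 ≈ 1.377.
ΔY = k × ΔG = (+€325 million) / 0.7264 ≈ +€447.4 million.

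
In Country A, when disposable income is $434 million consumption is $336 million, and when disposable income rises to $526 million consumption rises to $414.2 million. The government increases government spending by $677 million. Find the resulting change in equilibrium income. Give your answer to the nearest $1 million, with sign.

+$4,513 million

MPC = ΔC/ΔYd = (414.2 − 336)/(526 − 434) = 78.2/92 = 0.85.
Spending multiplier = 1/(1 − MPC) = 1/(1 − 0.85) = 1/0.15 ≈ 6.667.
ΔY = k × ΔG = (+$677 million) / 0.15 ≈ +$4,513 million.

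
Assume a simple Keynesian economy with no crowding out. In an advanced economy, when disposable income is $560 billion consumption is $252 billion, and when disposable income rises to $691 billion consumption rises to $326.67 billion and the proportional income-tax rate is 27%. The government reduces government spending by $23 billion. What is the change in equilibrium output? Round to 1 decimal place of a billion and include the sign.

−$39.4 billion

MPC = ΔC/ΔYd = (326.67 − 252)/(691 − 560) = 74.67/131 = 0.57.
Spending multiplier = 1/(1 − c(1−t)) = 1/(1 − 0.57×0.73) = 1/0.5839 ≈ 1.713.
ΔY = k × ΔG = (−$23 billion) / 0.5839 ≈ −$39.4 billion.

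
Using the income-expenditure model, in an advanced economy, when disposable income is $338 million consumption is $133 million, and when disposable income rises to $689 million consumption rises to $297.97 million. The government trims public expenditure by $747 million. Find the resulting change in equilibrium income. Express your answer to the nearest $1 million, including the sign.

−$1,409 million

MPC = ΔC/ΔYd = (297.97 − 133)/(689 − 338) = 164.97/351 = 0.47.
Government-spending multiplier = 1/(1 − MPC) = 1/(1 − 0.47) = 1/0.53 ≈ 1.887.
ΔY = k × ΔG = (−$747 million) / 0.53 ≈ −$1,409 million.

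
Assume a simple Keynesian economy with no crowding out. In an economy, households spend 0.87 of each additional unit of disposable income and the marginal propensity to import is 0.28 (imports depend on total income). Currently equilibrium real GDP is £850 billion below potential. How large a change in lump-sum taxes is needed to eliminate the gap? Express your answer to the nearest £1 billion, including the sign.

Spending multiplier = 1/(1 − c + m) = 1/(1 − 0.87 + 0.28) = 1/0.41 ≈ 2.439.
Tax multiplier = −c·k = −0.87/0.41 ≈ −2.122. Need ΔY = +£850 billion, so ΔT = ΔY/(−c·k) = −(+£850 billion) × 0.41 / 0.87 ≈ −£401 billion.
The government should cut lump-sum taxes by £401 billion.

−£401 billion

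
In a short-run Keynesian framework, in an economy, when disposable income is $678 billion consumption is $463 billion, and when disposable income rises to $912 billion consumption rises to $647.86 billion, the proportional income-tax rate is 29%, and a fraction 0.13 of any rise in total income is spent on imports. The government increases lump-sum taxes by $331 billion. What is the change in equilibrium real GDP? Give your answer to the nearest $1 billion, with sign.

−$459 billion

MPC = ΔC/ΔYd = (647.86 − 463)/(912 − 678) = 184.86/234 = 0.79.
A lump-sum tax change of +$331 billion shifts disposable income by −$331 billion; first-round consumption changes by −c × ΔT = −0.79 × (+$331 billion) = −$261.49 billion.
Expenditure multiplier = 1/(1 − c(1−t) + m) = 1/(1 − 0.79×0.71 + 0.13) = 1/0.5691 ≈ 1.757.
The tax multiplier is −c × k ≈ −1.388, so ΔY = k × (−c·ΔT) = (−$261.49 billion) / 0.5691 ≈ −$459 billion.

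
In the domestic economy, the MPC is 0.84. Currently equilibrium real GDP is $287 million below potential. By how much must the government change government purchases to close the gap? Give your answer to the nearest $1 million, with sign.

+$46 million

Spending multiplier = 1/(1 − MPC) = 1/(1 − 0.84) = 1/0.16 = 6.25.
Need ΔY = +$287 million, so ΔG = ΔY/k = (+$287 million) × 0.16 ≈ +$46 million.
The government should increase government purchases by $46 million.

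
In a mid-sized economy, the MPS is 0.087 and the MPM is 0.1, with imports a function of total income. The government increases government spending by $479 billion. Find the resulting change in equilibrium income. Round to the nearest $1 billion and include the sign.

MPC = 1 − MPS = 1 − 0.087 = 0.913.
Spending multiplier = 1/(1 − c + m) = 1/(1 − 0.913 + 0.1) = 1/0.187 ≈ 5.348.
ΔY = k × ΔG = (+$479 billion) / 0.187 ≈ +$2,561 billion.

+$2,561 billion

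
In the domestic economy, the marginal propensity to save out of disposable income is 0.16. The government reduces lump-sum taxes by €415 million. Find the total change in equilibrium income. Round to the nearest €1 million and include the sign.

+€2,179 million

MPC = 1 − MPS = 1 − 0.16 = 0.84.
A lump-sum tax change of −€415 million shifts disposable income by +€415 million; first-round consumption changes by −c × ΔT = −0.84 × (−€415 million) = +€348.6 million.
Expenditure multiplier = 1/(1 − MPC) = 1/(1 − 0.84) = 1/0.16 = 6.25.
The tax multiplier is −c × k = −5.25, so ΔY = k × (−c·ΔT) = (+€348.6 million) / 0.16 ≈ +€2,179 million.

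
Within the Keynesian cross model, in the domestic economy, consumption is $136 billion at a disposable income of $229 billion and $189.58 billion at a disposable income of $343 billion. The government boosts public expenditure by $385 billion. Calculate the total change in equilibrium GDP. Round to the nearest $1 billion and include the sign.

+$726 billion

MPC = ΔC/ΔYd = (189.58 − 136)/(343 − 229) = 53.58/114 = 0.47.
Expenditure multiplier = 1/(1 − MPC) = 1/(1 − 0.47) = 1/0.53 ≈ 1.887.
ΔY = k × ΔG = (+$385 billion) / 0.53 ≈ +$726 billion.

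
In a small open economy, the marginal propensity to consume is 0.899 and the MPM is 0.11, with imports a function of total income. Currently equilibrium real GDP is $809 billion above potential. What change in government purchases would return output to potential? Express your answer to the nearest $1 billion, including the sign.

−$171 billion

Spending multiplier = 1/(1 − c + m) = 1/(1 − 0.899 + 0.11) = 1/0.211 ≈ 4.739.
Need ΔY = −$809 billion, so ΔG = ΔY/k = (−$809 billion) × 0.211 ≈ −$171 billion.
The government should cut government purchases by $171 billion.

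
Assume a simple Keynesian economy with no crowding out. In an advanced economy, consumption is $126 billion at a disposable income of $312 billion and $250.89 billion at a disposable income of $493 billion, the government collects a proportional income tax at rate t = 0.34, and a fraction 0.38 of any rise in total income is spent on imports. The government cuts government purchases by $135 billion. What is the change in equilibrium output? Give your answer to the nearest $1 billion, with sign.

−$146 billion

MPC = ΔC/ΔYd = (250.89 − 126)/(493 − 312) = 124.89/181 = 0.69.
Spending multiplier = 1/(1 − c(1−t) + m) = 1/(1 − 0.69×0.66 + 0.38) = 1/0.9246 ≈ 1.082.
ΔY = k × ΔG = (−$135 billion) / 0.9246 ≈ −$146 billion.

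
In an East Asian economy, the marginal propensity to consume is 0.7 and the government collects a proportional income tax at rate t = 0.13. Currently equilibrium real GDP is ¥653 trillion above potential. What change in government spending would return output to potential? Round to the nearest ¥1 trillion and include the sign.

−¥255 trillion

Spending multiplier = 1/(1 − c(1−t)) = 1/(1 − 0.7×0.87) = 1/0.391 ≈ 2.558.
Need ΔY = −¥653 trillion, so ΔG = ΔY/k = (−¥653 trillion) × 0.391 ≈ −¥255 trillion.
The government should cut government spending by ¥255 trillion.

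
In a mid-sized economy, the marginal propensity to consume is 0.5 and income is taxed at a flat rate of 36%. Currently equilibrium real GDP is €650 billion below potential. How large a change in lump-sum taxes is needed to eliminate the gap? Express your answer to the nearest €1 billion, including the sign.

Spending multiplier = 1/(1 − c(1−t)) = 1/(1 − 0.5×0.64) = 1/0.68 ≈ 1.471.
Tax multiplier = −c·k = −0.5/0.68 ≈ −0.735. Need ΔY = +€650 billion, so ΔT = ΔY/(−c·k) = −(+€650 billion) × 0.68 / 0.5 = −€884 billion.
The government should cut lump-sum taxes by €884 billion.

−€884 billion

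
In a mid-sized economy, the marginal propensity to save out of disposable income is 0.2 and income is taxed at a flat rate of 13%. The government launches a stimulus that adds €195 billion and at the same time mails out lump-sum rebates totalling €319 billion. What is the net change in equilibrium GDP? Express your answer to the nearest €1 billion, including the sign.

+€1,481 billion

MPC = 1 − MPS = 1 − 0.2 = 0.8.
Expenditure multiplier = 1/(1 − c(1−t)) = 1/(1 − 0.8×0.87) = 1/0.304 ≈ 3.289.
ΔG contributes k·ΔG = (+€195 billion) / 0.304 ≈ +€641.4 billion.
ΔT of −€319 billion changes first-round spending by −c·ΔT = +€255.2 billion, contributing k·(−c·ΔT) = (+€255.2 billion) / 0.304 ≈ +€839.5 billion.
Net ΔY = k(ΔG − c·ΔT) = (+€450.2 billion) / 0.304 ≈ +€1,481 billion.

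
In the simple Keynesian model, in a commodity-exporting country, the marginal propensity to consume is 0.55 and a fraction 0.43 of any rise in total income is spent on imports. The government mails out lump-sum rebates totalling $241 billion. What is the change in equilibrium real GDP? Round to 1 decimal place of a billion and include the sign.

A lump-sum tax change of −$241 billion shifts disposable income by +$241 billion; first-round consumption changes by −c × ΔT = −0.55 × (−$241 billion) = +$132.55 billion.
Expenditure multiplier = 1/(1 − c + m) = 1/(1 − 0.55 + 0.43) = 1/0.88 ≈ 1.136.
The tax multiplier is −c × k = −0.625, so ΔY = k × (−c·ΔT) = (+$132.55 billion) / 0.88 ≈ +$150.6 billion.

+$150.6 billion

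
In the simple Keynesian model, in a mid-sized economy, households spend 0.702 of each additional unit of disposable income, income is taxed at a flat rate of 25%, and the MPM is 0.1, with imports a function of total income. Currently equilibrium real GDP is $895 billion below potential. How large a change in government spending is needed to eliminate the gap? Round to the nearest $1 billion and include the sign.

Spending multiplier = 1/(1 − c(1−t) + m) = 1/(1 − 0.702×0.75 + 0.1) = 1/0.5735 ≈ 1.744.
Need ΔY = +$895 billion, so ΔG = ΔY/k = (+$895 billion) × 0.5735 ≈ +$513 billion.
The government should increase government spending by $513 billion.

+$513 billion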